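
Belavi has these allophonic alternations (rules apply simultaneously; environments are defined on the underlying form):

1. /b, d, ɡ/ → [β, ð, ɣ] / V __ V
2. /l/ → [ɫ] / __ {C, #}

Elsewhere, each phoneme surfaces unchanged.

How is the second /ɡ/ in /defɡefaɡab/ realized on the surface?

[ɣ]

/ɡ/ — between /a/ and /a/, between two vowels — surfaces as [ɣ] (rule 1).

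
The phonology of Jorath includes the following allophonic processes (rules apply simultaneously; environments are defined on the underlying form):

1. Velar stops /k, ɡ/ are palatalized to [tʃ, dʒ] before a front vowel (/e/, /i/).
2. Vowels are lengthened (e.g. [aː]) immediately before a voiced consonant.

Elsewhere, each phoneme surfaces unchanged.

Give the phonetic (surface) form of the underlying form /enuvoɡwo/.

[eːnuːvoːɡwo]

Rule 2 applies to /e/ (word-initial: before a voiced consonant) → [eː].
/u/ (between /n/ and /v/) occurs before a voiced consonant → [uː] by rule 2.
/o/ (between /v/ and /ɡ/) occurs before a voiced consonant → [oː] by rule 2.
/ɡ/ (between /o/ and /w/): rule 1 targets it, but not before a front vowel → unchanged [ɡ].
/o/ (word-final): rule 2 targets it, but not before a voiced consonant → unchanged [o].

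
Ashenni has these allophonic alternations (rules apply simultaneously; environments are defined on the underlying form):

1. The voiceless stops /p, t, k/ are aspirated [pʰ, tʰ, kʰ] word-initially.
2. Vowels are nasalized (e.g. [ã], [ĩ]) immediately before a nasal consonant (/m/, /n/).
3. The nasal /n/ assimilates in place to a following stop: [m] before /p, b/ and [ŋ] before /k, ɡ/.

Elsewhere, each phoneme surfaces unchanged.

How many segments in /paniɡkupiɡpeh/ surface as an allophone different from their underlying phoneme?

Segments that undergo a rule: /p/ → [pʰ] (rule 1); /a/ → [ã] (rule 2).
All other segments surface unchanged.

2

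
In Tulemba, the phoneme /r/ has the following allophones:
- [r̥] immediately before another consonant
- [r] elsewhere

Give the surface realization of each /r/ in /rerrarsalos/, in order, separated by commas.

Occurrence 1 (position 1): no conditioning environment matches → elsewhere allophone [r].
Occurrence 2 (position 3): immediately before another consonant → [r̥].
Occurrence 3 (position 4): no conditioning environment matches → elsewhere allophone [r].
Occurrence 4 (position 6): immediately before another consonant → [r̥].

[r], [r̥], [r], [r̥]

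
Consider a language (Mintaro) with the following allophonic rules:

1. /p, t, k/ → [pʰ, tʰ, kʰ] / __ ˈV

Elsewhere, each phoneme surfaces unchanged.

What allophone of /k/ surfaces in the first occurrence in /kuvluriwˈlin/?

[k]

/k/ (word-initial) is in the target of rule 1 but the environment (immediately before a stressed vowel) is not met → [k].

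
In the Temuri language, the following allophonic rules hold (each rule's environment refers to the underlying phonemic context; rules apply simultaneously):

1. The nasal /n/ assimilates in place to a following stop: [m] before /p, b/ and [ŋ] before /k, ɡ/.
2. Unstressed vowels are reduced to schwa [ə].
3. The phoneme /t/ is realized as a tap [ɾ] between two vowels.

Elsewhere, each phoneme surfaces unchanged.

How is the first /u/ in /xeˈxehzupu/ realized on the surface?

/u/ (between /z/ and /p/): in an unstressed syllable, so rule 2 applies → [ə].

[ə]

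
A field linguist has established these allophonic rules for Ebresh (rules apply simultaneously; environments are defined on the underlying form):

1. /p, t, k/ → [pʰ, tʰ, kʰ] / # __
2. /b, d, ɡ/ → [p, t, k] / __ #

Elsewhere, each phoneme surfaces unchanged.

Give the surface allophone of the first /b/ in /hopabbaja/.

/b/ (between /a/ and /b/): rule 2 targets it, but not word-finally → unchanged [b].

[b]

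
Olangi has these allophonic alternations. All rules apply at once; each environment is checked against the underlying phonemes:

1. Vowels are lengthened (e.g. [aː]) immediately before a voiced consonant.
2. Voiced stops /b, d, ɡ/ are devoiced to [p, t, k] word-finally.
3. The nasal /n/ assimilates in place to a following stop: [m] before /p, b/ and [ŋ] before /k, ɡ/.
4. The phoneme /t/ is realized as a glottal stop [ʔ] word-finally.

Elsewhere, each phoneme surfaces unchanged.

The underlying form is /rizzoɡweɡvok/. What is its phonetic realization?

/r/ stays [r].
/i/ meets the environment for rule 1 (before a voiced consonant) → [iː].
/z/ — not in any rule's target class → [z].
/z/ stays [z].
Rule 1 applies to /o/ (between /z/ and /ɡ/: before a voiced consonant) → [oː].
/ɡ/ (between /o/ and /w/): rule 2 targets it, but not word-finally → unchanged [ɡ].
/w/ (between /ɡ/ and /e/) is unaffected → [w].
/e/ — between /w/ and /ɡ/, before a voiced consonant — surfaces as [eː] (rule 1).
/ɡ/ (between /e/ and /v/): rule 2 targets it, but not word-finally → unchanged [ɡ].
/v/ — not in any rule's target class → [v].
/o/ (between /v/ and /k/) fails the environment for rule 1, so it stays [o].
/k/ (word-final): no rule targets it → [k].

[riːzzoːɡweːɡvok]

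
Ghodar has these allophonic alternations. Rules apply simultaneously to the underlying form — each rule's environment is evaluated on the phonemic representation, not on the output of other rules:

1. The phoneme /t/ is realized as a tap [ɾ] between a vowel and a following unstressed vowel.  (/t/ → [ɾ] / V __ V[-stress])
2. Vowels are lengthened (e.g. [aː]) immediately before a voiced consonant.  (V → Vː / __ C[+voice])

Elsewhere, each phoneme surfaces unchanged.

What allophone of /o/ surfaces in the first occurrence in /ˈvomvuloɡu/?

[oː]

/o/ meets the environment for rule 2 (before a voiced consonant) → [oː].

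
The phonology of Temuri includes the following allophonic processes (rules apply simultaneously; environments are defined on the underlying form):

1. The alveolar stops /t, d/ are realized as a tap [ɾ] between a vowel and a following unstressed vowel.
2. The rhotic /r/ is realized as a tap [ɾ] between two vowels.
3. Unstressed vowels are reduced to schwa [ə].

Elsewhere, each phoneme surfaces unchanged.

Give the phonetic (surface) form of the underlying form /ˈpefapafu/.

[ˈpefəpəfə]

/e/ (between /p/ and /f/): rule 3 targets it, but not in an unstressed syllable → unchanged [e].
/a/ meets the environment for rule 3 (in an unstressed syllable) → [ə].
/a/ (between /p/ and /f/): in an unstressed syllable, so rule 3 applies → [ə].
Rule 3 applies to /u/ (word-final: in an unstressed syllable) → [ə].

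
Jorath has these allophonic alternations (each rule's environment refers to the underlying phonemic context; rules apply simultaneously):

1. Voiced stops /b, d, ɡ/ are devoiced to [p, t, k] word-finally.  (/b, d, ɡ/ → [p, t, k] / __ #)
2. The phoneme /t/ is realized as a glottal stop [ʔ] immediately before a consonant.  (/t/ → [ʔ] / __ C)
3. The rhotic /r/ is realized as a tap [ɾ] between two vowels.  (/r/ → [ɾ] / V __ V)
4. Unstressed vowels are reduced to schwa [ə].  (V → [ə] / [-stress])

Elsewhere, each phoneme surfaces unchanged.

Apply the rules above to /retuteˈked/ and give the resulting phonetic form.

[rətətəˈket]

/r/ (word-initial) is in the target of rule 3 but the environment (between two vowels) is not met → [r].
/e/ (between /r/ and /t/) occurs in an unstressed syllable → [ə] by rule 4.
/t/ (between /e/ and /u/): rule 2 targets it, but not immediately before a consonant → unchanged [t].
Rule 4 applies to /u/ (between /t/ and /t/: in an unstressed syllable) → [ə].
/t/ (between /u/ and /e/) fails the environment for rule 2, so it stays [t].
/e/ meets the environment for rule 4 (in an unstressed syllable) → [ə].
/k/ stays [k].
/e/ (between /k/ and /d/) fails the environment for rule 4, so it stays [e].
/d/ (word-final) occurs word-finally → [t] by rule 1.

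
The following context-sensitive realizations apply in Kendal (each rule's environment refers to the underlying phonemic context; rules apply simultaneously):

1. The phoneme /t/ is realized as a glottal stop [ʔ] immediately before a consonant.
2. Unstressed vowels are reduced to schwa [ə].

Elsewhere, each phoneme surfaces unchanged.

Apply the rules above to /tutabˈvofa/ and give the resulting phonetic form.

/t/ (word-initial) fails the environment for rule 1, so it stays [t].
/u/ (between /t/ and /t/): in an unstressed syllable, so rule 2 applies → [ə].
/t/ (between /u/ and /a/) is in the target of rule 1 but the environment (immediately before a consonant) is not met → [t].
/a/ (between /t/ and /b/) occurs in an unstressed syllable → [ə] by rule 2.
/b/ (between /a/ and /v/): no rule targets it → [b].
/v/ stays [v].
/o/ (between /v/ and /f/) is in the target of rule 2 but the environment (in an unstressed syllable) is not met → [o].
/f/ (between /o/ and /a/): no rule targets it → [f].
Rule 2 applies to /a/ (word-final: in an unstressed syllable) → [ə].

[tətəbˈvofə]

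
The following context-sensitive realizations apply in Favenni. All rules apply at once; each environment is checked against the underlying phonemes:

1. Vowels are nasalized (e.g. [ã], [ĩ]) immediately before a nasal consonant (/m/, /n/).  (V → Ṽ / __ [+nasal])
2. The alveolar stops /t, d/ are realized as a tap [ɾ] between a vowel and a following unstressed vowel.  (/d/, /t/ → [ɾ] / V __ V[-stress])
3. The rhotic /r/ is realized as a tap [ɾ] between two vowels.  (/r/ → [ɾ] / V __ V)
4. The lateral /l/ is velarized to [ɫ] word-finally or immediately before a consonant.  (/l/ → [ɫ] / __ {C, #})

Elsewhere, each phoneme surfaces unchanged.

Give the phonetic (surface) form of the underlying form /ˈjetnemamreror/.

[ˈjetnẽmãmreɾor]

/j/ (word-initial): no rule targets it → [j].
/e/ (between /j/ and /t/) is in the target of rule 1 but the environment (before a nasal consonant) is not met → [e].
/t/ — between /e/ and /n/; rule 2 does not apply here → [t].
/n/ (between /t/ and /e/): no rule targets it → [n].
Rule 1 applies to /e/ (between /n/ and /m/: before a nasal consonant) → [ẽ].
/m/ (between /e/ and /a/) is unaffected → [m].
/a/ (between /m/ and /m/) occurs before a nasal consonant → [ã] by rule 1.
/m/ stays [m].
/r/ (between /m/ and /e/): rule 3 targets it, but not between two vowels → unchanged [r].
/e/ (between /r/ and /r/) is in the target of rule 1 but the environment (before a nasal consonant) is not met → [e].
/r/ (between /e/ and /o/): between two vowels, so rule 3 applies → [ɾ].
/o/ — between /r/ and /r/; rule 1 does not apply here → [o].
/r/ — word-final; rule 3 does not apply here → [r].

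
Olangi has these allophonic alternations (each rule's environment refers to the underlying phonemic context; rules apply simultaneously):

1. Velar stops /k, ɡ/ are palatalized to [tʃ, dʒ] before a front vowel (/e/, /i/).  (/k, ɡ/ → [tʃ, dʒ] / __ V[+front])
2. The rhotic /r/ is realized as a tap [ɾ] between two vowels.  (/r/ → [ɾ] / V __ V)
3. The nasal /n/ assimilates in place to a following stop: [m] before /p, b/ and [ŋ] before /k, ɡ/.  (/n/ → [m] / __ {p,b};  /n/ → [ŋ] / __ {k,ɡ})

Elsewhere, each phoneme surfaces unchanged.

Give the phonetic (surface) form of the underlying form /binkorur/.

/b/ — not in any rule's target class → [b].
/i/ stays [i].
/n/ — between /i/ and /k/, before a labial or velar stop — surfaces as [ŋ] (rule 3).
/k/ — between /n/ and /o/; rule 1 does not apply here → [k].
/o/ — not in any rule's target class → [o].
/r/ (between /o/ and /u/): between two vowels, so rule 2 applies → [ɾ].
/u/ (between /r/ and /r/): no rule targets it → [u].
/r/ — word-final; rule 2 does not apply here → [r].

[biŋkoɾur]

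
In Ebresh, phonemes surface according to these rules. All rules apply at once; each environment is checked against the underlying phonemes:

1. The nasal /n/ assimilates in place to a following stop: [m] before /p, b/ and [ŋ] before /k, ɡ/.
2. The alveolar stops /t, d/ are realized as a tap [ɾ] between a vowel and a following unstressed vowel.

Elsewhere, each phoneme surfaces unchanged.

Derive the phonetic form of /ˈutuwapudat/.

[ˈuɾuwapuɾat]

/t/ (between /u/ and /u/) occurs between a vowel and a following unstressed vowel → [ɾ] by rule 2.
Rule 2 applies to /d/ (between /u/ and /a/: between a vowel and a following unstressed vowel) → [ɾ].
/t/ — word-final; rule 2 does not apply here → [t].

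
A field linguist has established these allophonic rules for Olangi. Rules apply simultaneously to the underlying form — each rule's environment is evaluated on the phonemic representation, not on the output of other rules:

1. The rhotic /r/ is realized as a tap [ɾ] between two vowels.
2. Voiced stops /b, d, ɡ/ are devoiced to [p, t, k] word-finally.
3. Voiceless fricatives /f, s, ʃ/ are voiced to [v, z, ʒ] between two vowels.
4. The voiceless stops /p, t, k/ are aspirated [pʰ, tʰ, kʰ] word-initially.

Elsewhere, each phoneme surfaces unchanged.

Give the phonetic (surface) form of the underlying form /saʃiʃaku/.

/s/ (word-initial) is in the target of rule 3 but the environment (between two vowels) is not met → [s].
Rule 3 applies to /ʃ/ (between /a/ and /i/: between two vowels) → [ʒ].
/ʃ/ meets the environment for rule 3 (between two vowels) → [ʒ].
/k/ (between /a/ and /u/) fails the environment for rule 4, so it stays [k].

[saʒiʒaku]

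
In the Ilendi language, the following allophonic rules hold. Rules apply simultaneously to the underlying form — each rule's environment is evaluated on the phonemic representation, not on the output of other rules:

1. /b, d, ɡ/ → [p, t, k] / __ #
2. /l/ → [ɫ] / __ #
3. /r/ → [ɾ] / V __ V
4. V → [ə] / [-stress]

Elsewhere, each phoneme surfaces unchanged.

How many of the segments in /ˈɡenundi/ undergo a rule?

Segments that undergo a rule: /u/ → [ə] (rule 4); /i/ → [ə] (rule 4).
All other segments surface unchanged.

2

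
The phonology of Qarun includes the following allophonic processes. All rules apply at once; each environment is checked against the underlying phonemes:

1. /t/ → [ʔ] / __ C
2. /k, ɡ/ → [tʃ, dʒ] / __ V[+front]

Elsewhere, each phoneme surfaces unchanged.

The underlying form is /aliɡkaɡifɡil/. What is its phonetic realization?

[aliɡkadʒifdʒil]

/a/ — not in any rule's target class → [a].
/l/ — not in any rule's target class → [l].
/i/ stays [i].
/ɡ/ (between /i/ and /k/) is in the target of rule 2 but the environment (before a front vowel) is not met → [ɡ].
/k/ (between /ɡ/ and /a/): rule 2 targets it, but not before a front vowel → unchanged [k].
/a/ stays [a].
/ɡ/ (between /a/ and /i/) occurs before a front vowel → [dʒ] by rule 2.
/i/ (between /ɡ/ and /f/): no rule targets it → [i].
/f/ — not in any rule's target class → [f].
/ɡ/ (between /f/ and /i/) occurs before a front vowel → [dʒ] by rule 2.
/i/ stays [i].
/l/ stays [l].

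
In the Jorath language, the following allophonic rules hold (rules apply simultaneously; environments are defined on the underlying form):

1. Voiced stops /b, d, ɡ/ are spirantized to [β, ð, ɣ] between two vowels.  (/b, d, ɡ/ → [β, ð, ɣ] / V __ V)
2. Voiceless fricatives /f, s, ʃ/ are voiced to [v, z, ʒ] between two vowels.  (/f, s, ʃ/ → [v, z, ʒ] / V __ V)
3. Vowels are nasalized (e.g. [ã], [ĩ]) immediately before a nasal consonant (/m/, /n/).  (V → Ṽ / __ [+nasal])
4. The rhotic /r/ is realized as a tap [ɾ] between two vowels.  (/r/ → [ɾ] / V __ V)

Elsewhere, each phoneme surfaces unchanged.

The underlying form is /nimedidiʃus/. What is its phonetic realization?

[nĩmeðiðiʒus]

/n/ (word-initial): no rule targets it → [n].
Rule 3 applies to /i/ (between /n/ and /m/: before a nasal consonant) → [ĩ].
/m/ (between /i/ and /e/) is unaffected → [m].
/e/ (between /m/ and /d/) is in the target of rule 3 but the environment (before a nasal consonant) is not met → [e].
/d/ (between /e/ and /i/) occurs between two vowels → [ð] by rule 1.
/i/ (between /d/ and /d/) fails the environment for rule 3, so it stays [i].
/d/ — between /i/ and /i/, between two vowels — surfaces as [ð] (rule 1).
/i/ (between /d/ and /ʃ/) is in the target of rule 3 but the environment (before a nasal consonant) is not met → [i].
/ʃ/ (between /i/ and /u/): between two vowels, so rule 2 applies → [ʒ].
/u/ (between /ʃ/ and /s/): rule 3 targets it, but not before a nasal consonant → unchanged [u].
/s/ (word-final): rule 2 targets it, but not between two vowels → unchanged [s].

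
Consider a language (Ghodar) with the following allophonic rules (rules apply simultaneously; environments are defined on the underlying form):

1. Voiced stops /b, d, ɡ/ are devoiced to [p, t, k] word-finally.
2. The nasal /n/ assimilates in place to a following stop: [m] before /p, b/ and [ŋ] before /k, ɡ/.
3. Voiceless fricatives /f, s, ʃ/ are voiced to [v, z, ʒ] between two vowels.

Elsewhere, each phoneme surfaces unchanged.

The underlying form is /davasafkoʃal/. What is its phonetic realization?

[davazafkoʒal]

/d/ (word-initial) fails the environment for rule 1, so it stays [d].
/s/ meets the environment for rule 3 (between two vowels) → [z].
/f/ — between /a/ and /k/; rule 3 does not apply here → [f].
/ʃ/ — between /o/ and /a/, between two vowels — surfaces as [ʒ] (rule 3).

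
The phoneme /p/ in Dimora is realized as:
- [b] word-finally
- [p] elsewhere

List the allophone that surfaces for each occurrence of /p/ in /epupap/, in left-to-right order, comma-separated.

[p], [p], [b]

Occurrence 1 (position 2): no conditioning environment matches → elsewhere allophone [p].
Occurrence 2 (position 4): no conditioning environment matches → elsewhere allophone [p].
Occurrence 3 (position 6): word-finally → [b].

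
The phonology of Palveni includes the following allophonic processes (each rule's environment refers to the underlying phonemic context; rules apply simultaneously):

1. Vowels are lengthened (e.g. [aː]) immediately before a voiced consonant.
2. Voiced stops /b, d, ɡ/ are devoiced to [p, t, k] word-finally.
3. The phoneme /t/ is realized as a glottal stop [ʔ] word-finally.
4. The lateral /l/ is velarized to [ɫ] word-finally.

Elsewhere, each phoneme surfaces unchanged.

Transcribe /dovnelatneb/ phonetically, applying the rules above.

[doːvneːlatneːp]

/d/ (word-initial) is in the target of rule 2 but the environment (word-finally) is not met → [d].
/o/ meets the environment for rule 1 (before a voiced consonant) → [oː].
/v/ stays [v].
/n/ (between /v/ and /e/): no rule targets it → [n].
/e/ (between /n/ and /l/): before a voiced consonant, so rule 1 applies → [eː].
/l/ (between /e/ and /a/): rule 4 targets it, but not word-finally → unchanged [l].
/a/ — between /l/ and /t/; rule 1 does not apply here → [a].
/t/ (between /a/ and /n/) fails the environment for rule 3, so it stays [t].
/n/ (between /t/ and /e/): no rule targets it → [n].
/e/ (between /n/ and /b/) occurs before a voiced consonant → [eː] by rule 1.
/b/ (word-final) occurs word-finally → [p] by rule 2.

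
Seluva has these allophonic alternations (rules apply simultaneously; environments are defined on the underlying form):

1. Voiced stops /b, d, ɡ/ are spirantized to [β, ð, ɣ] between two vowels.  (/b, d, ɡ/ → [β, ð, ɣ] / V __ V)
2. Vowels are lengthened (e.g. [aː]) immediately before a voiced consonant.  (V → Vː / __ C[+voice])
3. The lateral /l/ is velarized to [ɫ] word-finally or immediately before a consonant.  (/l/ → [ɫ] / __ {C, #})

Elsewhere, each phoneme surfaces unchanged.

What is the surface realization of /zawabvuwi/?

[zaːwaːbvuːwi]

/z/ (word-initial): no rule targets it → [z].
Rule 2 applies to /a/ (between /z/ and /w/: before a voiced consonant) → [aː].
/w/ (between /a/ and /a/): no rule targets it → [w].
/a/ (between /w/ and /b/) occurs before a voiced consonant → [aː] by rule 2.
/b/ (between /a/ and /v/) fails the environment for rule 1, so it stays [b].
/v/ (between /b/ and /u/) is unaffected → [v].
/u/ (between /v/ and /w/): before a voiced consonant, so rule 2 applies → [uː].
/w/ (between /u/ and /i/): no rule targets it → [w].
/i/ (word-final): rule 2 targets it, but not before a voiced consonant → unchanged [i].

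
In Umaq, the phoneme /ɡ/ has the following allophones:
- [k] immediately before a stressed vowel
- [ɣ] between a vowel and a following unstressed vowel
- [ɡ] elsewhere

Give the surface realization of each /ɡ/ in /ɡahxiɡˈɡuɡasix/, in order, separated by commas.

[ɡ], [ɡ], [k], [ɣ]

Occurrence 1 (position 1): no conditioning environment matches → elsewhere allophone [ɡ].
Occurrence 2 (position 6): no conditioning environment matches → elsewhere allophone [ɡ].
Occurrence 3 (position 7): immediately before a stressed vowel → [k].
Occurrence 4 (position 9): between a vowel and a following unstressed vowel → [ɣ].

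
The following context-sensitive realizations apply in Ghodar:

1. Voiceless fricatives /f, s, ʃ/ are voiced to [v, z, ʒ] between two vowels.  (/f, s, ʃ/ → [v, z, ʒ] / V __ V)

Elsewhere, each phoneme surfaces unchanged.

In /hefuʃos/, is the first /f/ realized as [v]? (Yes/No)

Yes

/f/ (between /e/ and /u/): between two vowels, so rule 1 applies → [v].
The actual realization is [v], which matches [v].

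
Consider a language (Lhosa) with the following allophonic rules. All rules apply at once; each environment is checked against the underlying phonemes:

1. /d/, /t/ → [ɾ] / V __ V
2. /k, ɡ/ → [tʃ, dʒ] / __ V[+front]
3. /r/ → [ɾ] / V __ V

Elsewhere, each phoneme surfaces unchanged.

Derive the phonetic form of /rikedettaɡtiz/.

[ritʃeɾettaɡtiz]

/r/ (word-initial) fails the environment for rule 3, so it stays [r].
/k/ (between /i/ and /e/) occurs before a front vowel → [tʃ] by rule 2.
/d/ — between /e/ and /e/, between two vowels — surfaces as [ɾ] (rule 1).
/t/ (between /e/ and /t/): rule 1 targets it, but not between two vowels → unchanged [t].
/t/ (between /t/ and /a/) fails the environment for rule 1, so it stays [t].
/ɡ/ (between /a/ and /t/) is in the target of rule 2 but the environment (before a front vowel) is not met → [ɡ].
/t/ (between /ɡ/ and /i/) is in the target of rule 1 but the environment (between two vowels) is not met → [t].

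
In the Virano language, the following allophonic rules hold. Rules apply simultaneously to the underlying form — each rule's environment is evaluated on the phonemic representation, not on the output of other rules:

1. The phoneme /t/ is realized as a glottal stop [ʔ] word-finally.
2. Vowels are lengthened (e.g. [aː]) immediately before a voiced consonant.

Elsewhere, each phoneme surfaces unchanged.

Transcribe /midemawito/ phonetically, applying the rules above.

/i/ — between /m/ and /d/, before a voiced consonant — surfaces as [iː] (rule 2).
/e/ (between /d/ and /m/): before a voiced consonant, so rule 2 applies → [eː].
/a/ meets the environment for rule 2 (before a voiced consonant) → [aː].
/i/ (between /w/ and /t/): rule 2 targets it, but not before a voiced consonant → unchanged [i].
/t/ (between /i/ and /o/) is in the target of rule 1 but the environment (word-finally) is not met → [t].
/o/ (word-final) is in the target of rule 2 but the environment (before a voiced consonant) is not met → [o].

[miːdeːmaːwito]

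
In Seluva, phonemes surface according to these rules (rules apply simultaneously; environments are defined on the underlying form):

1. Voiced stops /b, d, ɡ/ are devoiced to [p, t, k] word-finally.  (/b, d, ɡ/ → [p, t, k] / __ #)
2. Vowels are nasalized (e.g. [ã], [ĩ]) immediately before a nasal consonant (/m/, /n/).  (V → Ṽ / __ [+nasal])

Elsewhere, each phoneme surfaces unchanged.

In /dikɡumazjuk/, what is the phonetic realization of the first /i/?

[i]

/i/ (between /d/ and /k/): rule 2 targets it, but not before a nasal consonant → unchanged [i].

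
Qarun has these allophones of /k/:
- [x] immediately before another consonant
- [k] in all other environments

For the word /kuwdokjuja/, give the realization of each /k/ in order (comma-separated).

Occurrence 1 (position 1): no conditioning environment matches → elsewhere allophone [k].
Occurrence 2 (position 6): immediately before another consonant → [x].

[k], [x]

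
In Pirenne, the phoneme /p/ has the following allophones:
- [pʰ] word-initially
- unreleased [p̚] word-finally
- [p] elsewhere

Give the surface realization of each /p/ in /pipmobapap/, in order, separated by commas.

[pʰ], [p], [p], [p̚]

Occurrence 1 (position 1): word-initially → [pʰ].
Occurrence 2 (position 3): no conditioning environment matches → elsewhere allophone [p].
Occurrence 3 (position 8): no conditioning environment matches → elsewhere allophone [p].
Occurrence 4 (position 10): word-finally → [p̚].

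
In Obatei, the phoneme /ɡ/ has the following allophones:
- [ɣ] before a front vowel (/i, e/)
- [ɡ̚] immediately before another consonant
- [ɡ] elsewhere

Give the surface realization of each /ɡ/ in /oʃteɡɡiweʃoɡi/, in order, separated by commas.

Occurrence 1 (position 5): immediately before another consonant → [ɡ̚].
Occurrence 2 (position 6): before a front vowel (/i, e/) → [ɣ].
Occurrence 3 (position 12): before a front vowel (/i, e/) → [ɣ].

[ɡ̚], [ɣ], [ɣ]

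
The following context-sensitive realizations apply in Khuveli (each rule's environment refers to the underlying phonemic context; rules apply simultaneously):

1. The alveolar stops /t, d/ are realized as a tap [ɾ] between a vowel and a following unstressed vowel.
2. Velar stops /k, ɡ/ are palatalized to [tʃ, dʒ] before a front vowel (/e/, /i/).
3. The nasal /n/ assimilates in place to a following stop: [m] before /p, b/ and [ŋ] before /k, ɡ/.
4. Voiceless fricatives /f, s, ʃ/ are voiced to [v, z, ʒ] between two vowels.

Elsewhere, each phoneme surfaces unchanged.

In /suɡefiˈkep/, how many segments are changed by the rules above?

Segments that undergo a rule: /ɡ/ → [dʒ] (rule 2); /f/ → [v] (rule 4); /k/ → [tʃ] (rule 2).
All other segments surface unchanged.

3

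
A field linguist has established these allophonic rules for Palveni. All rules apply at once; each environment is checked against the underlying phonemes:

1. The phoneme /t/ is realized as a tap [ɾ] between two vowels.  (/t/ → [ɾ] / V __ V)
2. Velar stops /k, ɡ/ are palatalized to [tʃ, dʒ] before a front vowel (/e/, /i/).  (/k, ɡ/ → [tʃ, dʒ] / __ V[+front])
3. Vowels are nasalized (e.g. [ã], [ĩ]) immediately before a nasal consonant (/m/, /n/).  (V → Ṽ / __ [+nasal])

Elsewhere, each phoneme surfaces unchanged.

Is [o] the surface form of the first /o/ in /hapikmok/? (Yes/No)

/o/ (between /m/ and /k/) is in the target of rule 3 but the environment (before a nasal consonant) is not met → [o].
The actual realization is [o], which matches [o].

Yes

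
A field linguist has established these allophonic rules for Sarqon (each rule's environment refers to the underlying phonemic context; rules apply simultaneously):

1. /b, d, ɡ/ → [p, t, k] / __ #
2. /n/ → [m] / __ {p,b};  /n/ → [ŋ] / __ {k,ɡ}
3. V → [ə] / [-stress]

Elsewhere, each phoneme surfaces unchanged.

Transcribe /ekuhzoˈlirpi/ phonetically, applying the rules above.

/e/ (word-initial) occurs in an unstressed syllable → [ə] by rule 3.
/k/ stays [k].
/u/ meets the environment for rule 3 (in an unstressed syllable) → [ə].
/h/ (between /u/ and /z/) is unaffected → [h].
/z/ — not in any rule's target class → [z].
/o/ (between /z/ and /l/): in an unstressed syllable, so rule 3 applies → [ə].
/l/ stays [l].
/i/ (between /l/ and /r/) fails the environment for rule 3, so it stays [i].
/r/ stays [r].
/p/ stays [p].
/i/ (word-final): in an unstressed syllable, so rule 3 applies → [ə].

[əkəhzəˈlirpə]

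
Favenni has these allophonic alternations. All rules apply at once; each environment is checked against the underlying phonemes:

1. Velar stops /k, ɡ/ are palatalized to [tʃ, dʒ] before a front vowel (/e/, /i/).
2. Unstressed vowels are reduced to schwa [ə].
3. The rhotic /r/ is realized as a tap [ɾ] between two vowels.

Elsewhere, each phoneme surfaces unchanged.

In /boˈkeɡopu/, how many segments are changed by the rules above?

Segments that undergo a rule: /o/ → [ə] (rule 2); /k/ → [tʃ] (rule 1); /o/ → [ə] (rule 2); /u/ → [ə] (rule 2).
All other segments surface unchanged.

4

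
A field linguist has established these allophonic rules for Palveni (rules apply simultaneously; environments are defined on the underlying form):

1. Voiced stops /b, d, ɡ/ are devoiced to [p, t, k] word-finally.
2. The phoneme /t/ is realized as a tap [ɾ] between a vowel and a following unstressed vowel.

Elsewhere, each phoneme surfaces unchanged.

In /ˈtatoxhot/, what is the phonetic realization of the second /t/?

Rule 2 applies to /t/ (between /a/ and /o/: between a vowel and a following unstressed vowel) → [ɾ].

[ɾ]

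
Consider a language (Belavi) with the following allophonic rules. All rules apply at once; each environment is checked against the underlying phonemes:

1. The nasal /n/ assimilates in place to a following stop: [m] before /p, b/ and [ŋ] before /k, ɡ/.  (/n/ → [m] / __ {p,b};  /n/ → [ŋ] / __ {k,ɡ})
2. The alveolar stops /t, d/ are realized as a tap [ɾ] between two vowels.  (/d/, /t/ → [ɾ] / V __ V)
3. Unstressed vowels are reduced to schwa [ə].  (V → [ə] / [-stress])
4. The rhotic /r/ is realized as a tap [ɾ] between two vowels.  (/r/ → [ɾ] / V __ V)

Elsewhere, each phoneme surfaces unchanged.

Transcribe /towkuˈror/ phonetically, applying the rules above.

/t/ (word-initial) fails the environment for rule 2, so it stays [t].
/o/ meets the environment for rule 3 (in an unstressed syllable) → [ə].
/w/ — not in any rule's target class → [w].
/k/ stays [k].
/u/ (between /k/ and /r/): in an unstressed syllable, so rule 3 applies → [ə].
/r/ (between /u/ and /o/): between two vowels, so rule 4 applies → [ɾ].
/o/ (between /r/ and /r/) fails the environment for rule 3, so it stays [o].
/r/ — word-final; rule 4 does not apply here → [r].

[təwkəˈɾor]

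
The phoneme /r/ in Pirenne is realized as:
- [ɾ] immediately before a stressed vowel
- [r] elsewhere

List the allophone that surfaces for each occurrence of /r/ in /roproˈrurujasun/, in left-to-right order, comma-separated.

[r], [r], [ɾ], [r]

Occurrence 1 (position 1): no conditioning environment matches → elsewhere allophone [r].
Occurrence 2 (position 4): no conditioning environment matches → elsewhere allophone [r].
Occurrence 3 (position 6): immediately before a stressed vowel → [ɾ].
Occurrence 4 (position 8): no conditioning environment matches → elsewhere allophone [r].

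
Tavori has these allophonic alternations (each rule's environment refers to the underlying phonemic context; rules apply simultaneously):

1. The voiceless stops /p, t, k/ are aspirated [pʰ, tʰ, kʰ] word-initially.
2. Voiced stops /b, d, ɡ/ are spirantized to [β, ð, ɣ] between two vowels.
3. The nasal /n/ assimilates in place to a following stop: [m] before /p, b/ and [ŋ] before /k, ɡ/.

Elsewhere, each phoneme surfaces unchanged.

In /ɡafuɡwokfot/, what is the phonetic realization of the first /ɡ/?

/ɡ/ — word-initial; rule 2 does not apply here → [ɡ].

[ɡ]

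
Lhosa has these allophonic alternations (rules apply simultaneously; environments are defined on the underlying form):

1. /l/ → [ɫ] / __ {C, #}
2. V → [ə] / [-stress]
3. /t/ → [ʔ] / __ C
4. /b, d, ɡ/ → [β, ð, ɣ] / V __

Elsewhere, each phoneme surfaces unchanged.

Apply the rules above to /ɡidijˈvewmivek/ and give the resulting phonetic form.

/ɡ/ (word-initial) fails the environment for rule 4, so it stays [ɡ].
/i/ — between /ɡ/ and /d/, in an unstressed syllable — surfaces as [ə] (rule 2).
/d/ meets the environment for rule 4 (immediately after a vowel) → [ð].
/i/ (between /d/ and /j/) occurs in an unstressed syllable → [ə] by rule 2.
/j/ stays [j].
/v/ stays [v].
/e/ — between /v/ and /w/; rule 2 does not apply here → [e].
/w/ (between /e/ and /m/) is unaffected → [w].
/m/ stays [m].
/i/ (between /m/ and /v/): in an unstressed syllable, so rule 2 applies → [ə].
/v/ stays [v].
/e/ meets the environment for rule 2 (in an unstressed syllable) → [ə].
/k/ (word-final) is unaffected → [k].

[ɡəðəjˈvewməvək]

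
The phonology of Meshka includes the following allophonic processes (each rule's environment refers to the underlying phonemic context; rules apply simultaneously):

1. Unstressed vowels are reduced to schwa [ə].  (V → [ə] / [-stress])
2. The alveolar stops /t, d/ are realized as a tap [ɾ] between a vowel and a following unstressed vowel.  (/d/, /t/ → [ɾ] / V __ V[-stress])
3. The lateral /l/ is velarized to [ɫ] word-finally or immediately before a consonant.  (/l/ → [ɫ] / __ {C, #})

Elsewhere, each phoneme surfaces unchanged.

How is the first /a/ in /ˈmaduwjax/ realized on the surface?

/a/ (between /m/ and /d/): rule 1 targets it, but not in an unstressed syllable → unchanged [a].

[a]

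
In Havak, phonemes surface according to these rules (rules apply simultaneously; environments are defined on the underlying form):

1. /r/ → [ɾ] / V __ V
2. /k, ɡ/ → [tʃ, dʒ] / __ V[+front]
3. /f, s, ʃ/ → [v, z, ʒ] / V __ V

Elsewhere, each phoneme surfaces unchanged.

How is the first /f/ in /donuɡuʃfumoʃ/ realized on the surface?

[f]

/f/ (between /ʃ/ and /u/) fails the environment for rule 3, so it stays [f].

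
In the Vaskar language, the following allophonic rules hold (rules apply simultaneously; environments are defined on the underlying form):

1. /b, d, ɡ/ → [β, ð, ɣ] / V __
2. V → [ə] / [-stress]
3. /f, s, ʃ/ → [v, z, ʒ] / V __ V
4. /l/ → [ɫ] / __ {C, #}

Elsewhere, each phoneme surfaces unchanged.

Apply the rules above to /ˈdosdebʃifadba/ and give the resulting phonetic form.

/d/ (word-initial) fails the environment for rule 1, so it stays [d].
/o/ (between /d/ and /s/): rule 2 targets it, but not in an unstressed syllable → unchanged [o].
/s/ (between /o/ and /d/) fails the environment for rule 3, so it stays [s].
/d/ (between /s/ and /e/) is in the target of rule 1 but the environment (immediately after a vowel) is not met → [d].
/e/ (between /d/ and /b/): in an unstressed syllable, so rule 2 applies → [ə].
/b/ (between /e/ and /ʃ/) occurs immediately after a vowel → [β] by rule 1.
/ʃ/ — between /b/ and /i/; rule 3 does not apply here → [ʃ].
/i/ — between /ʃ/ and /f/, in an unstressed syllable — surfaces as [ə] (rule 2).
Rule 3 applies to /f/ (between /i/ and /a/: between two vowels) → [v].
/a/ meets the environment for rule 2 (in an unstressed syllable) → [ə].
Rule 1 applies to /d/ (between /a/ and /b/: immediately after a vowel) → [ð].
/b/ — between /d/ and /a/; rule 1 does not apply here → [b].
/a/ — word-final, in an unstressed syllable — surfaces as [ə] (rule 2).

[ˈdosdəβʃəvəðbə]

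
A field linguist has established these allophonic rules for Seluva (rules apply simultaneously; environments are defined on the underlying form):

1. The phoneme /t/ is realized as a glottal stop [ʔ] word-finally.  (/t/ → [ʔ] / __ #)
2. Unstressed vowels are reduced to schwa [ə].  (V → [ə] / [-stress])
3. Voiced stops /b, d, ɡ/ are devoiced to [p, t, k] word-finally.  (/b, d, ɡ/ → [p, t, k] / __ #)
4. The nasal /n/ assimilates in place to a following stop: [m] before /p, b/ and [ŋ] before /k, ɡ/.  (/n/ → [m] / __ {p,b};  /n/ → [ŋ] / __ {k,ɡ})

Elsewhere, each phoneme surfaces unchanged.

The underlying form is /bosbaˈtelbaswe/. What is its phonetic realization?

[bəsbəˈtelbəswə]

/b/ (word-initial) fails the environment for rule 3, so it stays [b].
/o/ meets the environment for rule 2 (in an unstressed syllable) → [ə].
/s/ stays [s].
/b/ (between /s/ and /a/) is in the target of rule 3 but the environment (word-finally) is not met → [b].
/a/ (between /b/ and /t/) occurs in an unstressed syllable → [ə] by rule 2.
/t/ (between /a/ and /e/) is in the target of rule 1 but the environment (word-finally) is not met → [t].
/e/ — between /t/ and /l/; rule 2 does not apply here → [e].
/l/ — not in any rule's target class → [l].
/b/ (between /l/ and /a/): rule 3 targets it, but not word-finally → unchanged [b].
/a/ meets the environment for rule 2 (in an unstressed syllable) → [ə].
/s/ stays [s].
/w/ — not in any rule's target class → [w].
/e/ (word-final) occurs in an unstressed syllable → [ə] by rule 2.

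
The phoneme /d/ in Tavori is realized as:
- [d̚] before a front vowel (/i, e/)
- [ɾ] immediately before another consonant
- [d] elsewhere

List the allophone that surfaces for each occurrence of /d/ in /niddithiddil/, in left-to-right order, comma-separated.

[ɾ], [d̚], [ɾ], [d̚]

Occurrence 1 (position 3): immediately before another consonant → [ɾ].
Occurrence 2 (position 4): before a front vowel (/i, e/) → [d̚].
Occurrence 3 (position 9): immediately before another consonant → [ɾ].
Occurrence 4 (position 10): before a front vowel (/i, e/) → [d̚].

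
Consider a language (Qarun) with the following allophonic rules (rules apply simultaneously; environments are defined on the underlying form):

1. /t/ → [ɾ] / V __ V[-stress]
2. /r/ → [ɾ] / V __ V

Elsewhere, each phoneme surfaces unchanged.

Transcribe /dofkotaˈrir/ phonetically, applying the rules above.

/d/ (word-initial): no rule targets it → [d].
/o/ (between /d/ and /f/) is unaffected → [o].
/f/ (between /o/ and /k/): no rule targets it → [f].
/k/ (between /f/ and /o/) is unaffected → [k].
/o/ (between /k/ and /t/): no rule targets it → [o].
/t/ meets the environment for rule 1 (between a vowel and a following unstressed vowel) → [ɾ].
/a/ (between /t/ and /r/) is unaffected → [a].
/r/ (between /a/ and /i/) occurs between two vowels → [ɾ] by rule 2.
/i/ stays [i].
/r/ (word-final): rule 2 targets it, but not between two vowels → unchanged [r].

[dofkoɾaˈɾir]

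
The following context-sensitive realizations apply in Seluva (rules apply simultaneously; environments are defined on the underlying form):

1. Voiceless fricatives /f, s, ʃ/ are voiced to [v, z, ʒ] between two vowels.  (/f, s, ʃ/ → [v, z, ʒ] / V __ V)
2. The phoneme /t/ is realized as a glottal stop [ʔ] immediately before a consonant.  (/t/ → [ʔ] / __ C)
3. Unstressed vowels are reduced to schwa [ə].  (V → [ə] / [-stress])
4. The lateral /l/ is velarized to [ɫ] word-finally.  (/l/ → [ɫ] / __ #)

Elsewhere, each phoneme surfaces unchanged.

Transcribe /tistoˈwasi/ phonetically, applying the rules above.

[təstəˈwazə]

/t/ — word-initial; rule 2 does not apply here → [t].
/i/ — between /t/ and /s/, in an unstressed syllable — surfaces as [ə] (rule 3).
/s/ (between /i/ and /t/): rule 1 targets it, but not between two vowels → unchanged [s].
/t/ (between /s/ and /o/): rule 2 targets it, but not immediately before a consonant → unchanged [t].
/o/ (between /t/ and /w/): in an unstressed syllable, so rule 3 applies → [ə].
/w/ (between /o/ and /a/) is unaffected → [w].
/a/ (between /w/ and /s/) is in the target of rule 3 but the environment (in an unstressed syllable) is not met → [a].
Rule 1 applies to /s/ (between /a/ and /i/: between two vowels) → [z].
/i/ meets the environment for rule 3 (in an unstressed syllable) → [ə].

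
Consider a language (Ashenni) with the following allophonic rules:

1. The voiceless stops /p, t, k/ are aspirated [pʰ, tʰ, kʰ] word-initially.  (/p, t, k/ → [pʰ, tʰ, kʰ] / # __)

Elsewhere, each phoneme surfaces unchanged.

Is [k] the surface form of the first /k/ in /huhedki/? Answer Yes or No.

/k/ (between /d/ and /i/) fails the environment for rule 1, so it stays [k].
The actual realization is [k], which matches [k].

Yes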